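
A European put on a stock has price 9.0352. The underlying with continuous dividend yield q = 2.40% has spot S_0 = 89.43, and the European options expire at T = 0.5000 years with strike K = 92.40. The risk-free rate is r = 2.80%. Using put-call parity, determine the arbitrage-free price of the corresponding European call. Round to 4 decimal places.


Put-call parity: C - P = S_0 * exp(-qT) - K * exp(-rT).
S_0 * exp(-qT) = 89.4300 * 0.98807171 = 88.36325328
K * exp(-rT) = 92.4000 * 0.98609754 = 91.11541309
C = P + S*exp(-qT) - K*exp(-rT)
C = 9.0352 + 88.36325328 - 91.11541309 = 6.2830

Answer: Call price = 6.2830


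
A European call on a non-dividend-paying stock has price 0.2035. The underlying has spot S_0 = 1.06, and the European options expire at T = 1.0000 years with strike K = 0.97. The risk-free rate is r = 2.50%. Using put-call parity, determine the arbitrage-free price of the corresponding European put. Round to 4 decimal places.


Answer: Put price = 0.0896

Derivation:
Put-call parity: C - P = S_0 * exp(-qT) - K * exp(-rT).
S_0 * exp(-qT) = 1.0600 * 1.00000000 = 1.06000000
K * exp(-rT) = 0.9700 * 0.97530991 = 0.94605061
P = C - S*exp(-qT) + K*exp(-rT)
P = 0.2035 - 1.06000000 + 0.94605061 = 0.0896


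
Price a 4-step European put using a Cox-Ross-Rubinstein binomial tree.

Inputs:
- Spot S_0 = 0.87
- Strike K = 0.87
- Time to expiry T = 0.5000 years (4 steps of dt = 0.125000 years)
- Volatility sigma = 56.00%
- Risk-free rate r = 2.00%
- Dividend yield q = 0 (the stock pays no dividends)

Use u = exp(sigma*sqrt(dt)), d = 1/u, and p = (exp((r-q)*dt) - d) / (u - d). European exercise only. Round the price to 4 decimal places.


dt = T/N = 0.125000
u = exp(sigma*sqrt(dt)) = 1.218950; d = 1/u = 0.820378
p = (exp((r-q)*dt) - d) / (u - d) = 0.456944
Discount per step: exp(-r*dt) = 0.997503
Stock lattice S(k, i) with i counting down-moves:
  k=0: S(0,0) = 0.8700
  k=1: S(1,0) = 1.0605; S(1,1) = 0.7137
  k=2: S(2,0) = 1.2927; S(2,1) = 0.8700; S(2,2) = 0.5855
  k=3: S(3,0) = 1.5757; S(3,1) = 1.0605; S(3,2) = 0.7137; S(3,3) = 0.4804
  k=4: S(4,0) = 1.9207; S(4,1) = 1.2927; S(4,2) = 0.8700; S(4,3) = 0.5855; S(4,4) = 0.3941
Terminal payoffs V(N, i) = max(K - S_T, 0):
  V(4,0) = 0.000000; V(4,1) = 0.000000; V(4,2) = 0.000000; V(4,3) = 0.284472; V(4,4) = 0.475928
Backward induction: V(k, i) = exp(-r*dt) * [p * V(k+1, i) + (1-p) * V(k+1, i+1)].
  V(3,0) = exp(-r*dt) * [p*0.000000 + (1-p)*0.000000] = 0.000000
  V(3,1) = exp(-r*dt) * [p*0.000000 + (1-p)*0.000000] = 0.000000
  V(3,2) = exp(-r*dt) * [p*0.000000 + (1-p)*0.284472] = 0.154099
  V(3,3) = exp(-r*dt) * [p*0.284472 + (1-p)*0.475928] = 0.387474
  V(2,0) = exp(-r*dt) * [p*0.000000 + (1-p)*0.000000] = 0.000000
  V(2,1) = exp(-r*dt) * [p*0.000000 + (1-p)*0.154099] = 0.083475
  V(2,2) = exp(-r*dt) * [p*0.154099 + (1-p)*0.387474] = 0.280133
  V(1,0) = exp(-r*dt) * [p*0.000000 + (1-p)*0.083475] = 0.045219
  V(1,1) = exp(-r*dt) * [p*0.083475 + (1-p)*0.280133] = 0.189797
  V(0,0) = exp(-r*dt) * [p*0.045219 + (1-p)*0.189797] = 0.123424

Answer: Price = V(0,0) = 0.1234


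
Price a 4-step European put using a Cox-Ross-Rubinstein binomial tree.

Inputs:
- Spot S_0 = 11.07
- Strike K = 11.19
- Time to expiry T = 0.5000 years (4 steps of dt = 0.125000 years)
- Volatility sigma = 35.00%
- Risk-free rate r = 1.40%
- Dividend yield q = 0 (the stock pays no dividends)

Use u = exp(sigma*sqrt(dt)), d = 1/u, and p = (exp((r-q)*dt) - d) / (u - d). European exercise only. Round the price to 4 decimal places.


dt = T/N = 0.125000
u = exp(sigma*sqrt(dt)) = 1.131726; d = 1/u = 0.883606
p = (exp((r-q)*dt) - d) / (u - d) = 0.476163
Discount per step: exp(-r*dt) = 0.998252
Stock lattice S(k, i) with i counting down-moves:
  k=0: S(0,0) = 11.0700
  k=1: S(1,0) = 12.5282; S(1,1) = 9.7815
  k=2: S(2,0) = 14.1785; S(2,1) = 11.0700; S(2,2) = 8.6430
  k=3: S(3,0) = 16.0462; S(3,1) = 12.5282; S(3,2) = 9.7815; S(3,3) = 7.6370
  k=4: S(4,0) = 18.1599; S(4,1) = 14.1785; S(4,2) = 11.0700; S(4,3) = 8.6430; S(4,4) = 6.7481
Terminal payoffs V(N, i) = max(K - S_T, 0):
  V(4,0) = 0.000000; V(4,1) = 0.000000; V(4,2) = 0.120000; V(4,3) = 2.546986; V(4,4) = 4.441880
Backward induction: V(k, i) = exp(-r*dt) * [p * V(k+1, i) + (1-p) * V(k+1, i+1)].
  V(3,0) = exp(-r*dt) * [p*0.000000 + (1-p)*0.000000] = 0.000000
  V(3,1) = exp(-r*dt) * [p*0.000000 + (1-p)*0.120000] = 0.062751
  V(3,2) = exp(-r*dt) * [p*0.120000 + (1-p)*2.546986] = 1.388913
  V(3,3) = exp(-r*dt) * [p*2.546986 + (1-p)*4.441880] = 3.533413
  V(2,0) = exp(-r*dt) * [p*0.000000 + (1-p)*0.062751] = 0.032814
  V(2,1) = exp(-r*dt) * [p*0.062751 + (1-p)*1.388913] = 0.756120
  V(2,2) = exp(-r*dt) * [p*1.388913 + (1-p)*3.533413] = 2.507889
  V(1,0) = exp(-r*dt) * [p*0.032814 + (1-p)*0.756120] = 0.410988
  V(1,1) = exp(-r*dt) * [p*0.756120 + (1-p)*2.507889] = 1.670835
  V(0,0) = exp(-r*dt) * [p*0.410988 + (1-p)*1.670835] = 1.069071

Answer: Price = V(0,0) = 1.0691


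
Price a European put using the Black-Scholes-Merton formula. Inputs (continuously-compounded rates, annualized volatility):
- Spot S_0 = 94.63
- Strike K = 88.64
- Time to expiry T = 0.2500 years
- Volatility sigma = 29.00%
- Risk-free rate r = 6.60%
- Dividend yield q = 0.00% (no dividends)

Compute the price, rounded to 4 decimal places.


Answer: Price = 2.3483

Derivation:
d1 = (ln(S/K) + (r - q + 0.5*sigma^2) * T) / (sigma * sqrt(T)) = 0.63726778
d2 = d1 - sigma * sqrt(T) = 0.49226778
exp(-rT) = 0.98363538; exp(-qT) = 1.00000000
P = K * exp(-rT) * N(-d2) - S_0 * exp(-qT) * N(-d1)
N(-d1) = 0.26197522; N(-d2) = 0.31126503
P = 88.6400 * 0.98363538 * 0.31126503 - 94.6300 * 1.00000000 * 0.26197522 = 2.3483


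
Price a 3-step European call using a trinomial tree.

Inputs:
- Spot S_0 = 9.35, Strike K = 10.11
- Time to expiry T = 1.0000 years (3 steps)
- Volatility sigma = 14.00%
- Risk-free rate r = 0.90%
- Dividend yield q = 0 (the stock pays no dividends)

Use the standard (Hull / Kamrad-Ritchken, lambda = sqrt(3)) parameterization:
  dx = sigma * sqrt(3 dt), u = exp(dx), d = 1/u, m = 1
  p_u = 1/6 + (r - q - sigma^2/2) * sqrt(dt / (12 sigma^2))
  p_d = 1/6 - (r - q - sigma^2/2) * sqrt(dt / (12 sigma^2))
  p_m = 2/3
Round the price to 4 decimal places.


Answer: Price = V(0,0) = 0.2917

Derivation:
dt = T/N = 0.333333; dx = sigma*sqrt(3*dt) = 0.140000
u = exp(dx) = 1.150274; d = 1/u = 0.869358
p_u = 0.165714, p_m = 0.666667, p_d = 0.167619
Discount per step: exp(-r*dt) = 0.997004
Stock lattice S(k, j) with j the centered position index:
  k=0: S(0,+0) = 9.3500
  k=1: S(1,-1) = 8.1285; S(1,+0) = 9.3500; S(1,+1) = 10.7551
  k=2: S(2,-2) = 7.0666; S(2,-1) = 8.1285; S(2,+0) = 9.3500; S(2,+1) = 10.7551; S(2,+2) = 12.3713
  k=3: S(3,-3) = 6.1434; S(3,-2) = 7.0666; S(3,-1) = 8.1285; S(3,+0) = 9.3500; S(3,+1) = 10.7551; S(3,+2) = 12.3713; S(3,+3) = 14.2303
Terminal payoffs V(N, j) = max(S_T - K, 0):
  V(3,-3) = 0.000000; V(3,-2) = 0.000000; V(3,-1) = 0.000000; V(3,+0) = 0.000000; V(3,+1) = 0.645060; V(3,+2) = 2.261264; V(3,+3) = 4.120341
Backward induction: V(k, j) = exp(-r*dt) * [p_u * V(k+1, j+1) + p_m * V(k+1, j) + p_d * V(k+1, j-1)]
  V(2,-2) = exp(-r*dt) * [p_u*0.000000 + p_m*0.000000 + p_d*0.000000] = 0.000000
  V(2,-1) = exp(-r*dt) * [p_u*0.000000 + p_m*0.000000 + p_d*0.000000] = 0.000000
  V(2,+0) = exp(-r*dt) * [p_u*0.645060 + p_m*0.000000 + p_d*0.000000] = 0.106575
  V(2,+1) = exp(-r*dt) * [p_u*2.261264 + p_m*0.645060 + p_d*0.000000] = 0.802353
  V(2,+2) = exp(-r*dt) * [p_u*4.120341 + p_m*2.261264 + p_d*0.645060] = 2.291548
  V(1,-1) = exp(-r*dt) * [p_u*0.106575 + p_m*0.000000 + p_d*0.000000] = 0.017608
  V(1,+0) = exp(-r*dt) * [p_u*0.802353 + p_m*0.106575 + p_d*0.000000] = 0.203401
  V(1,+1) = exp(-r*dt) * [p_u*2.291548 + p_m*0.802353 + p_d*0.106575] = 0.929715
  V(0,+0) = exp(-r*dt) * [p_u*0.929715 + p_m*0.203401 + p_d*0.017608] = 0.291742


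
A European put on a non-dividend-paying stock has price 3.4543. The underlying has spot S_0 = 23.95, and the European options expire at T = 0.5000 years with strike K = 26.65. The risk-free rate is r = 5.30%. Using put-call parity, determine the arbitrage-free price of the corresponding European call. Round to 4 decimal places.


Answer: Call price = 1.4512

Derivation:
Put-call parity: C - P = S_0 * exp(-qT) - K * exp(-rT).
S_0 * exp(-qT) = 23.9500 * 1.00000000 = 23.95000000
K * exp(-rT) = 26.6500 * 0.97384804 = 25.95305037
C = P + S*exp(-qT) - K*exp(-rT)
C = 3.4543 + 23.95000000 - 25.95305037 = 1.4512


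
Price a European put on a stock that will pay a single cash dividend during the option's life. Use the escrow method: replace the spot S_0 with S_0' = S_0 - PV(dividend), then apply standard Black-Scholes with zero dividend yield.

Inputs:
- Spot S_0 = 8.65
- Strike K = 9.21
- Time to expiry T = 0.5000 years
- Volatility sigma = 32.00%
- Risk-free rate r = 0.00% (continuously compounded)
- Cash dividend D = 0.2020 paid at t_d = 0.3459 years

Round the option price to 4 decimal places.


Answer: Price = 1.2332

Derivation:
PV(D) = D * exp(-r * t_d) = 0.2020 * 1.00000000 = 0.20200000
S_0' = S_0 - PV(D) = 8.6500 - 0.20200000 = 8.44800000
d1 = (ln(S_0'/K) + (r + sigma^2/2)*T) / (sigma*sqrt(T)) = -0.26852435
d2 = d1 - sigma*sqrt(T) = -0.49479852
exp(-rT) = 1.00000000
N(-d1) = 0.60585213; N(-d2) = 0.68962882
P = K * exp(-rT) * N(-d2) - S_0' * N(-d1) = 9.2100 * 1.00000000 * 0.68962882 - 8.44800000 * 0.60585213 = 1.2332


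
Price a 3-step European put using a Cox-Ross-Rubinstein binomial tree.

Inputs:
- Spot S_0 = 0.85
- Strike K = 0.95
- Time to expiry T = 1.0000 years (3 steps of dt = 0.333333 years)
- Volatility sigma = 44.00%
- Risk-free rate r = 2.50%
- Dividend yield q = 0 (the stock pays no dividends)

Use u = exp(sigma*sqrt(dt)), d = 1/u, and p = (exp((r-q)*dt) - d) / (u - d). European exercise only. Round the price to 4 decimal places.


dt = T/N = 0.333333
u = exp(sigma*sqrt(dt)) = 1.289216; d = 1/u = 0.775665
p = (exp((r-q)*dt) - d) / (u - d) = 0.453126
Discount per step: exp(-r*dt) = 0.991701
Stock lattice S(k, i) with i counting down-moves:
  k=0: S(0,0) = 0.8500
  k=1: S(1,0) = 1.0958; S(1,1) = 0.6593
  k=2: S(2,0) = 1.4128; S(2,1) = 0.8500; S(2,2) = 0.5114
  k=3: S(3,0) = 1.8214; S(3,1) = 1.0958; S(3,2) = 0.6593; S(3,3) = 0.3967
Terminal payoffs V(N, i) = max(K - S_T, 0):
  V(3,0) = 0.000000; V(3,1) = 0.000000; V(3,2) = 0.290684; V(3,3) = 0.553318
Backward induction: V(k, i) = exp(-r*dt) * [p * V(k+1, i) + (1-p) * V(k+1, i+1)].
  V(2,0) = exp(-r*dt) * [p*0.000000 + (1-p)*0.000000] = 0.000000
  V(2,1) = exp(-r*dt) * [p*0.000000 + (1-p)*0.290684] = 0.157649
  V(2,2) = exp(-r*dt) * [p*0.290684 + (1-p)*0.553318] = 0.430708
  V(1,0) = exp(-r*dt) * [p*0.000000 + (1-p)*0.157649] = 0.085499
  V(1,1) = exp(-r*dt) * [p*0.157649 + (1-p)*0.430708] = 0.304430
  V(0,0) = exp(-r*dt) * [p*0.085499 + (1-p)*0.304430] = 0.203524

Answer: Price = V(0,0) = 0.2035


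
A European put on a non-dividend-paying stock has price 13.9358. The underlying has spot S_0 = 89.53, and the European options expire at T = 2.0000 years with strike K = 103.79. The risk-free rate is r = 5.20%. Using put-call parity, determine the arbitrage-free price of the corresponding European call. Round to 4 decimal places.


Put-call parity: C - P = S_0 * exp(-qT) - K * exp(-rT).
S_0 * exp(-qT) = 89.5300 * 1.00000000 = 89.53000000
K * exp(-rT) = 103.7900 * 0.90122530 = 93.53817362
C = P + S*exp(-qT) - K*exp(-rT)
C = 13.9358 + 89.53000000 - 93.53817362 = 9.9276

Answer: Call price = 9.9276


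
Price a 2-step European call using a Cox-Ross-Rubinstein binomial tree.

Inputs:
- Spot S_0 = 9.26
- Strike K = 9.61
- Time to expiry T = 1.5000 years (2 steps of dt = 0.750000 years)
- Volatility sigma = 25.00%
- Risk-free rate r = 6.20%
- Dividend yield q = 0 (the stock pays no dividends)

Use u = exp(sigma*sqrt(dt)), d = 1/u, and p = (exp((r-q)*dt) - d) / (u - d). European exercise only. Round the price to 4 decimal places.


dt = T/N = 0.750000
u = exp(sigma*sqrt(dt)) = 1.241731; d = 1/u = 0.805327
p = (exp((r-q)*dt) - d) / (u - d) = 0.555153
Discount per step: exp(-r*dt) = 0.954565
Stock lattice S(k, i) with i counting down-moves:
  k=0: S(0,0) = 9.2600
  k=1: S(1,0) = 11.4984; S(1,1) = 7.4573
  k=2: S(2,0) = 14.2780; S(2,1) = 9.2600; S(2,2) = 6.0056
Terminal payoffs V(N, i) = max(S_T - K, 0):
  V(2,0) = 4.667955; V(2,1) = 0.000000; V(2,2) = 0.000000
Backward induction: V(k, i) = exp(-r*dt) * [p * V(k+1, i) + (1-p) * V(k+1, i+1)].
  V(1,0) = exp(-r*dt) * [p*4.667955 + (1-p)*0.000000] = 2.473686
  V(1,1) = exp(-r*dt) * [p*0.000000 + (1-p)*0.000000] = 0.000000
  V(0,0) = exp(-r*dt) * [p*2.473686 + (1-p)*0.000000] = 1.310878

Answer: Price = V(0,0) = 1.3109


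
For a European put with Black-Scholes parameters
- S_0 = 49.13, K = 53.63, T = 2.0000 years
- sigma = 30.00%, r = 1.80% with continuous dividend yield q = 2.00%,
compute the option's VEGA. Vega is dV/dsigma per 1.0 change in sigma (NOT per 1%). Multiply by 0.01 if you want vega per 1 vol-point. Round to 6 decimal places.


d1 = -0.0038626104; d2 = -0.4281266791
phi(d1) = 0.3989393044; exp(-qT) = 0.9607894392; exp(-rT) = 0.9646402935
Vega = S * exp(-qT) * phi(d1) * sqrt(T) = 49.1300 * 0.9607894392 * 0.3989393044 * 1.4142135624 = 26.631572

Answer: Vega = 26.631572


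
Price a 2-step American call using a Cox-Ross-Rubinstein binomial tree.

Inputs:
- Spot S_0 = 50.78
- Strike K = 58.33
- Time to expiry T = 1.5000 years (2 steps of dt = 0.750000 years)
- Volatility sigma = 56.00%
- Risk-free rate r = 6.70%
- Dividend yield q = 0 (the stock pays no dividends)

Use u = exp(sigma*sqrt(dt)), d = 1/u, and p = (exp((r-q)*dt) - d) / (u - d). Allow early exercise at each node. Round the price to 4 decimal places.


Answer: Price = V(0,0) = 12.7735

Derivation:
dt = T/N = 0.750000
u = exp(sigma*sqrt(dt)) = 1.624133; d = 1/u = 0.615713
p = (exp((r-q)*dt) - d) / (u - d) = 0.432182
Discount per step: exp(-r*dt) = 0.950992
Stock lattice S(k, i) with i counting down-moves:
  k=0: S(0,0) = 50.7800
  k=1: S(1,0) = 82.4735; S(1,1) = 31.2659
  k=2: S(2,0) = 133.9479; S(2,1) = 50.7800; S(2,2) = 19.2508
Terminal payoffs V(N, i) = max(S_T - K, 0):
  V(2,0) = 75.617915; V(2,1) = 0.000000; V(2,2) = 0.000000
Backward induction: V(k, i) = exp(-r*dt) * [p * V(k+1, i) + (1-p) * V(k+1, i+1)]; then take max(V_cont, immediate exercise) for American.
  V(1,0) = exp(-r*dt) * [p*75.617915 + (1-p)*0.000000] = 31.079065; exercise = 24.143481; V(1,0) = max -> 31.079065
  V(1,1) = exp(-r*dt) * [p*0.000000 + (1-p)*0.000000] = 0.000000; exercise = 0.000000; V(1,1) = max -> 0.000000
  V(0,0) = exp(-r*dt) * [p*31.079065 + (1-p)*0.000000] = 12.773538; exercise = 0.000000; V(0,0) = max -> 12.773538


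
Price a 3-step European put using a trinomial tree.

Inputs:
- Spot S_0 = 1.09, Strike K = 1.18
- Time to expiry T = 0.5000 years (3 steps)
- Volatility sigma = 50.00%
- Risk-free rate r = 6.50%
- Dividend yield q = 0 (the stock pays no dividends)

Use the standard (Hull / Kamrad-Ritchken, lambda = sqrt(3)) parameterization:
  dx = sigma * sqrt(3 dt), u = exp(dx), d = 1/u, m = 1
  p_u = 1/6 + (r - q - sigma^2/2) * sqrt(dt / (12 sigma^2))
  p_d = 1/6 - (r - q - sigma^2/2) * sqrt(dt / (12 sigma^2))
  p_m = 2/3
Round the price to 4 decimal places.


Answer: Price = V(0,0) = 0.1834

Derivation:
dt = T/N = 0.166667; dx = sigma*sqrt(3*dt) = 0.353553
u = exp(dx) = 1.424119; d = 1/u = 0.702189
p_u = 0.152525, p_m = 0.666667, p_d = 0.180809
Discount per step: exp(-r*dt) = 0.989225
Stock lattice S(k, j) with j the centered position index:
  k=0: S(0,+0) = 1.0900
  k=1: S(1,-1) = 0.7654; S(1,+0) = 1.0900; S(1,+1) = 1.5523
  k=2: S(2,-2) = 0.5374; S(2,-1) = 0.7654; S(2,+0) = 1.0900; S(2,+1) = 1.5523; S(2,+2) = 2.2106
  k=3: S(3,-3) = 0.3774; S(3,-2) = 0.5374; S(3,-1) = 0.7654; S(3,+0) = 1.0900; S(3,+1) = 1.5523; S(3,+2) = 2.2106; S(3,+3) = 3.1482
Terminal payoffs V(N, j) = max(K - S_T, 0):
  V(3,-3) = 0.802612; V(3,-2) = 0.642555; V(3,-1) = 0.414615; V(3,+0) = 0.090000; V(3,+1) = 0.000000; V(3,+2) = 0.000000; V(3,+3) = 0.000000
Backward induction: V(k, j) = exp(-r*dt) * [p_u * V(k+1, j+1) + p_m * V(k+1, j) + p_d * V(k+1, j-1)]
  V(2,-2) = exp(-r*dt) * [p_u*0.414615 + p_m*0.642555 + p_d*0.802612] = 0.629868
  V(2,-1) = exp(-r*dt) * [p_u*0.090000 + p_m*0.414615 + p_d*0.642555] = 0.401939
  V(2,+0) = exp(-r*dt) * [p_u*0.000000 + p_m*0.090000 + p_d*0.414615] = 0.133512
  V(2,+1) = exp(-r*dt) * [p_u*0.000000 + p_m*0.000000 + p_d*0.090000] = 0.016097
  V(2,+2) = exp(-r*dt) * [p_u*0.000000 + p_m*0.000000 + p_d*0.000000] = 0.000000
  V(1,-1) = exp(-r*dt) * [p_u*0.133512 + p_m*0.401939 + p_d*0.629868] = 0.397875
  V(1,+0) = exp(-r*dt) * [p_u*0.016097 + p_m*0.133512 + p_d*0.401939] = 0.162369
  V(1,+1) = exp(-r*dt) * [p_u*0.000000 + p_m*0.016097 + p_d*0.133512] = 0.034496
  V(0,+0) = exp(-r*dt) * [p_u*0.034496 + p_m*0.162369 + p_d*0.397875] = 0.183448


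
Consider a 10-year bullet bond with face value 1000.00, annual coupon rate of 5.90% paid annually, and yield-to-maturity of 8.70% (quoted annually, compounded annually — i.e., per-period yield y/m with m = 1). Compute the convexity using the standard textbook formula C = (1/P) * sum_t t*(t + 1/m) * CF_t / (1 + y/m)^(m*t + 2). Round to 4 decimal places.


Coupon per period c = face * coupon_rate / m = 59.000000
Periods per year m = 1; per-period yield y/m = 0.087000
Number of cashflows N = 10
Cashflows (t years, CF_t, discount factor 1/(1+y/m)^(m*t), PV):
  t = 1.0000: CF_t = 59.000000, DF = 0.919963, PV = 54.277829
  t = 2.0000: CF_t = 59.000000, DF = 0.846332, PV = 49.933605
  t = 3.0000: CF_t = 59.000000, DF = 0.778595, PV = 45.937079
  t = 4.0000: CF_t = 59.000000, DF = 0.716278, PV = 42.260423
  t = 5.0000: CF_t = 59.000000, DF = 0.658950, PV = 38.878034
  t = 6.0000: CF_t = 59.000000, DF = 0.606209, PV = 35.766360
  t = 7.0000: CF_t = 59.000000, DF = 0.557690, PV = 32.903735
  t = 8.0000: CF_t = 59.000000, DF = 0.513055, PV = 30.270226
  t = 9.0000: CF_t = 59.000000, DF = 0.471991, PV = 27.847494
  t = 10.0000: CF_t = 1059.000000, DF = 0.434215, PV = 459.833407
Price P = sum_t PV_t = 817.908191
Convexity numerator sum_t t*(t + 1/m) * CF_t / (1+y/m)^(m*t + 2):
  t = 1.0000: term = 91.874159
  t = 2.0000: term = 253.562535
  t = 3.0000: term = 466.536404
  t = 4.0000: term = 715.327206
  t = 5.0000: term = 987.112060
  t = 6.0000: term = 1271.349479
  t = 7.0000: term = 1559.459649
  t = 8.0000: term = 1844.544203
  t = 9.0000: term = 2121.140988
  t = 10.0000: term = 42808.904702
Convexity = (1/P) * sum = 52119.811384 / 817.908191 = 63.723303

Answer: Convexity = 63.7233


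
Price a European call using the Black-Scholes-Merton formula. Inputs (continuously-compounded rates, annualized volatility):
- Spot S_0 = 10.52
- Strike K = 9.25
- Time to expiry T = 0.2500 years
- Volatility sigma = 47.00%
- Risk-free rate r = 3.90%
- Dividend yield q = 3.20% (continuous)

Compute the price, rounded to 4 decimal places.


Answer: Price = 1.6912

Derivation:
d1 = (ln(S/K) + (r - q + 0.5*sigma^2) * T) / (sigma * sqrt(T)) = 0.67241343
d2 = d1 - sigma * sqrt(T) = 0.43741343
exp(-rT) = 0.99029738; exp(-qT) = 0.99203191
C = S_0 * exp(-qT) * N(d1) - K * exp(-rT) * N(d2)
N(d1) = 0.74933973; N(d2) = 0.66909423
C = 10.5200 * 0.99203191 * 0.74933973 - 9.2500 * 0.99029738 * 0.66909423 = 1.6912


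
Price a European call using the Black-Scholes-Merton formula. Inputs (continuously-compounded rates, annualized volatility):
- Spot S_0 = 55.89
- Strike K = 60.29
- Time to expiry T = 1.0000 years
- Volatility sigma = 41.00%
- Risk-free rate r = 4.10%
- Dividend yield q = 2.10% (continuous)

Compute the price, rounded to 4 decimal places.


Answer: Price = 7.6579

Derivation:
d1 = (ln(S/K) + (r - q + 0.5*sigma^2) * T) / (sigma * sqrt(T)) = 0.06894932
d2 = d1 - sigma * sqrt(T) = -0.34105068
exp(-rT) = 0.95982913; exp(-qT) = 0.97921896
C = S_0 * exp(-qT) * N(d1) - K * exp(-rT) * N(d2)
N(d1) = 0.52748502; N(d2) = 0.36653271
C = 55.8900 * 0.97921896 * 0.52748502 - 60.2900 * 0.95982913 * 0.36653271 = 7.6579


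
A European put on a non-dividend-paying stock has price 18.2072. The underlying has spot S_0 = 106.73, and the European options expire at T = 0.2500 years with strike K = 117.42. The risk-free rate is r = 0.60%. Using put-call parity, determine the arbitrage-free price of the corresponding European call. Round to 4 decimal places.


Answer: Call price = 7.6932

Derivation:
Put-call parity: C - P = S_0 * exp(-qT) - K * exp(-rT).
S_0 * exp(-qT) = 106.7300 * 1.00000000 = 106.73000000
K * exp(-rT) = 117.4200 * 0.99850112 = 117.24400203
C = P + S*exp(-qT) - K*exp(-rT)
C = 18.2072 + 106.73000000 - 117.24400203 = 7.6932


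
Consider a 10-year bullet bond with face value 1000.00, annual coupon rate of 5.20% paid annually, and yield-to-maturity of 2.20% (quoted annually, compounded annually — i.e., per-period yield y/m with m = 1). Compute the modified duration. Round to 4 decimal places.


Coupon per period c = face * coupon_rate / m = 52.000000
Periods per year m = 1; per-period yield y/m = 0.022000
Number of cashflows N = 10
Cashflows (t years, CF_t, discount factor 1/(1+y/m)^(m*t), PV):
  t = 1.0000: CF_t = 52.000000, DF = 0.978474, PV = 50.880626
  t = 2.0000: CF_t = 52.000000, DF = 0.957411, PV = 49.785349
  t = 3.0000: CF_t = 52.000000, DF = 0.936801, PV = 48.713648
  t = 4.0000: CF_t = 52.000000, DF = 0.916635, PV = 47.665018
  t = 5.0000: CF_t = 52.000000, DF = 0.896903, PV = 46.638961
  t = 6.0000: CF_t = 52.000000, DF = 0.877596, PV = 45.634991
  t = 7.0000: CF_t = 52.000000, DF = 0.858704, PV = 44.652633
  t = 8.0000: CF_t = 52.000000, DF = 0.840220, PV = 43.691422
  t = 9.0000: CF_t = 52.000000, DF = 0.822133, PV = 42.750902
  t = 10.0000: CF_t = 1052.000000, DF = 0.804435, PV = 846.265784
Price P = sum_t PV_t = 1266.679333
First compute Macaulay numerator sum_t t * PV_t:
  t * PV_t at t = 1.0000: 50.880626
  t * PV_t at t = 2.0000: 99.570697
  t * PV_t at t = 3.0000: 146.140945
  t * PV_t at t = 4.0000: 190.660072
  t * PV_t at t = 5.0000: 233.194804
  t * PV_t at t = 6.0000: 273.809946
  t * PV_t at t = 7.0000: 312.568431
  t * PV_t at t = 8.0000: 349.531374
  t * PV_t at t = 9.0000: 384.758117
  t * PV_t at t = 10.0000: 8462.657838
Macaulay duration D = 10503.772850 / 1266.679333 = 8.292369
Modified duration = D / (1 + y/m) = 8.292369 / (1 + 0.022000) = 8.113864

Answer: Modified duration = 8.1139


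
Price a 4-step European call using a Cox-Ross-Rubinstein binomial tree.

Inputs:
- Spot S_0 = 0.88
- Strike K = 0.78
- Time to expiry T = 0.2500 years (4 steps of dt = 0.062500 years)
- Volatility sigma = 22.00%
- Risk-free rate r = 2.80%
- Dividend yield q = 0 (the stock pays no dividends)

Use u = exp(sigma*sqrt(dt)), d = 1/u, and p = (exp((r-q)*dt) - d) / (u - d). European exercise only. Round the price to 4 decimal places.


dt = T/N = 0.062500
u = exp(sigma*sqrt(dt)) = 1.056541; d = 1/u = 0.946485
p = (exp((r-q)*dt) - d) / (u - d) = 0.502168
Discount per step: exp(-r*dt) = 0.998252
Stock lattice S(k, i) with i counting down-moves:
  k=0: S(0,0) = 0.8800
  k=1: S(1,0) = 0.9298; S(1,1) = 0.8329
  k=2: S(2,0) = 0.9823; S(2,1) = 0.8800; S(2,2) = 0.7883
  k=3: S(3,0) = 1.0379; S(3,1) = 0.9298; S(3,2) = 0.8329; S(3,3) = 0.7461
  k=4: S(4,0) = 1.0965; S(4,1) = 0.9823; S(4,2) = 0.8800; S(4,3) = 0.7883; S(4,4) = 0.7062
Terminal payoffs V(N, i) = max(S_T - K, 0):
  V(4,0) = 0.316548; V(4,1) = 0.202325; V(4,2) = 0.100000; V(4,3) = 0.008334; V(4,4) = 0.000000
Backward induction: V(k, i) = exp(-r*dt) * [p * V(k+1, i) + (1-p) * V(k+1, i+1)].
  V(3,0) = exp(-r*dt) * [p*0.316548 + (1-p)*0.202325] = 0.259230
  V(3,1) = exp(-r*dt) * [p*0.202325 + (1-p)*0.100000] = 0.151120
  V(3,2) = exp(-r*dt) * [p*0.100000 + (1-p)*0.008334] = 0.054271
  V(3,3) = exp(-r*dt) * [p*0.008334 + (1-p)*0.000000] = 0.004178
  V(2,0) = exp(-r*dt) * [p*0.259230 + (1-p)*0.151120] = 0.205050
  V(2,1) = exp(-r*dt) * [p*0.151120 + (1-p)*0.054271] = 0.102725
  V(2,2) = exp(-r*dt) * [p*0.054271 + (1-p)*0.004178] = 0.029282
  V(1,0) = exp(-r*dt) * [p*0.205050 + (1-p)*0.102725] = 0.153840
  V(1,1) = exp(-r*dt) * [p*0.102725 + (1-p)*0.029282] = 0.066047
  V(0,0) = exp(-r*dt) * [p*0.153840 + (1-p)*0.066047] = 0.109941

Answer: Price = V(0,0) = 0.1099


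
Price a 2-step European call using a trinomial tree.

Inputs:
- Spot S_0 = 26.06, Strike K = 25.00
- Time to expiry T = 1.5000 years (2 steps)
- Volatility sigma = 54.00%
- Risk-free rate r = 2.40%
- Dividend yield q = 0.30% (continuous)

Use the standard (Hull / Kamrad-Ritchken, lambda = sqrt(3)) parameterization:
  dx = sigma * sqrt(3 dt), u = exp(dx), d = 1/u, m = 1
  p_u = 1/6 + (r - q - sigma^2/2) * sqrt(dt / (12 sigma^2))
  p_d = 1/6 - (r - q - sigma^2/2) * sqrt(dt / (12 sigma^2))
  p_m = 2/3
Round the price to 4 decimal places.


dt = T/N = 0.750000; dx = sigma*sqrt(3*dt) = 0.810000
u = exp(dx) = 2.247908; d = 1/u = 0.444858
p_u = 0.108889, p_m = 0.666667, p_d = 0.224444
Discount per step: exp(-r*dt) = 0.982161
Stock lattice S(k, j) with j the centered position index:
  k=0: S(0,+0) = 26.0600
  k=1: S(1,-1) = 11.5930; S(1,+0) = 26.0600; S(1,+1) = 58.5805
  k=2: S(2,-2) = 5.1572; S(2,-1) = 11.5930; S(2,+0) = 26.0600; S(2,+1) = 58.5805; S(2,+2) = 131.6835
Terminal payoffs V(N, j) = max(S_T - K, 0):
  V(2,-2) = 0.000000; V(2,-1) = 0.000000; V(2,+0) = 1.060000; V(2,+1) = 33.580482; V(2,+2) = 106.683534
Backward induction: V(k, j) = exp(-r*dt) * [p_u * V(k+1, j+1) + p_m * V(k+1, j) + p_d * V(k+1, j-1)]
  V(1,-1) = exp(-r*dt) * [p_u*1.060000 + p_m*0.000000 + p_d*0.000000] = 0.113363
  V(1,+0) = exp(-r*dt) * [p_u*33.580482 + p_m*1.060000 + p_d*0.000000] = 4.285373
  V(1,+1) = exp(-r*dt) * [p_u*106.683534 + p_m*33.580482 + p_d*1.060000] = 33.630717
  V(0,+0) = exp(-r*dt) * [p_u*33.630717 + p_m*4.285373 + p_d*0.113363] = 6.427626

Answer: Price = V(0,0) = 6.4276


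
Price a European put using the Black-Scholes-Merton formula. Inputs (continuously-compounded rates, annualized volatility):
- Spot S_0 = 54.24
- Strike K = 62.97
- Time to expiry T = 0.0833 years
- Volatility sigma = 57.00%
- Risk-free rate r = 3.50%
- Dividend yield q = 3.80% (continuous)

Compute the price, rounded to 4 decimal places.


Answer: Price = 9.6636

Derivation:
d1 = (ln(S/K) + (r - q + 0.5*sigma^2) * T) / (sigma * sqrt(T)) = -0.82643008
d2 = d1 - sigma * sqrt(T) = -0.99094199
exp(-rT) = 0.99708875; exp(-qT) = 0.99683960
P = K * exp(-rT) * N(-d2) - S_0 * exp(-qT) * N(-d1)
N(-d1) = 0.79571992; N(-d2) = 0.83914305
P = 62.9700 * 0.99708875 * 0.83914305 - 54.2400 * 0.99683960 * 0.79571992 = 9.6636


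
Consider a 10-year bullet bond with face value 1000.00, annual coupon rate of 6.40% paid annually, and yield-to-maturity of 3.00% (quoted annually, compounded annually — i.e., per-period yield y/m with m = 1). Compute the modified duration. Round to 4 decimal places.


Coupon per period c = face * coupon_rate / m = 64.000000
Periods per year m = 1; per-period yield y/m = 0.030000
Number of cashflows N = 10
Cashflows (t years, CF_t, discount factor 1/(1+y/m)^(m*t), PV):
  t = 1.0000: CF_t = 64.000000, DF = 0.970874, PV = 62.135922
  t = 2.0000: CF_t = 64.000000, DF = 0.942596, PV = 60.326138
  t = 3.0000: CF_t = 64.000000, DF = 0.915142, PV = 58.569066
  t = 4.0000: CF_t = 64.000000, DF = 0.888487, PV = 56.863171
  t = 5.0000: CF_t = 64.000000, DF = 0.862609, PV = 55.206962
  t = 6.0000: CF_t = 64.000000, DF = 0.837484, PV = 53.598992
  t = 7.0000: CF_t = 64.000000, DF = 0.813092, PV = 52.037857
  t = 8.0000: CF_t = 64.000000, DF = 0.789409, PV = 50.522191
  t = 9.0000: CF_t = 64.000000, DF = 0.766417, PV = 49.050671
  t = 10.0000: CF_t = 1064.000000, DF = 0.744094, PV = 791.715925
Price P = sum_t PV_t = 1290.026896
First compute Macaulay numerator sum_t t * PV_t:
  t * PV_t at t = 1.0000: 62.135922
  t * PV_t at t = 2.0000: 120.652276
  t * PV_t at t = 3.0000: 175.707199
  t * PV_t at t = 4.0000: 227.452684
  t * PV_t at t = 5.0000: 276.034811
  t * PV_t at t = 6.0000: 321.593955
  t * PV_t at t = 7.0000: 364.264997
  t * PV_t at t = 8.0000: 404.177528
  t * PV_t at t = 9.0000: 441.456038
  t * PV_t at t = 10.0000: 7917.159255
Macaulay duration D = 10310.634665 / 1290.026896 = 7.992573
Modified duration = D / (1 + y/m) = 7.992573 / (1 + 0.030000) = 7.759780

Answer: Modified duration = 7.7598


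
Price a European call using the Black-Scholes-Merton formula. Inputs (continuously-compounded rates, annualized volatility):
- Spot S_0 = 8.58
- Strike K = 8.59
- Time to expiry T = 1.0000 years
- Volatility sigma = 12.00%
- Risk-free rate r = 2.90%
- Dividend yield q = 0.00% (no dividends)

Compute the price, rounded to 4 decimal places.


d1 = (ln(S/K) + (r - q + 0.5*sigma^2) * T) / (sigma * sqrt(T)) = 0.29195981
d2 = d1 - sigma * sqrt(T) = 0.17195981
exp(-rT) = 0.97141646; exp(-qT) = 1.00000000
C = S_0 * exp(-qT) * N(d1) - K * exp(-rT) * N(d2)
N(d1) = 0.61484132; N(d2) = 0.56826544
C = 8.5800 * 1.00000000 * 0.61484132 - 8.5900 * 0.97141646 * 0.56826544 = 0.5335

Answer: Price = 0.5335


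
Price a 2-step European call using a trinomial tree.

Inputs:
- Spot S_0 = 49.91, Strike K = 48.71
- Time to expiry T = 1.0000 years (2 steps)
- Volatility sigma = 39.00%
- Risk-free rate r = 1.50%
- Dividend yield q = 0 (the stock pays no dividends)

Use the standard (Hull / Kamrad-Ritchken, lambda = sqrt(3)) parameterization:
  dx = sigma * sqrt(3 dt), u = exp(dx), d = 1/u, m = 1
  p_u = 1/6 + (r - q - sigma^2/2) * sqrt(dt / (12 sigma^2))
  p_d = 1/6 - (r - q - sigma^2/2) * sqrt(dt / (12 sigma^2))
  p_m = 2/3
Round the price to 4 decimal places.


dt = T/N = 0.500000; dx = sigma*sqrt(3*dt) = 0.477650
u = exp(dx) = 1.612282; d = 1/u = 0.620239
p_u = 0.134713, p_m = 0.666667, p_d = 0.198620
Discount per step: exp(-r*dt) = 0.992528
Stock lattice S(k, j) with j the centered position index:
  k=0: S(0,+0) = 49.9100
  k=1: S(1,-1) = 30.9561; S(1,+0) = 49.9100; S(1,+1) = 80.4690
  k=2: S(2,-2) = 19.2002; S(2,-1) = 30.9561; S(2,+0) = 49.9100; S(2,+1) = 80.4690; S(2,+2) = 129.7387
Terminal payoffs V(N, j) = max(S_T - K, 0):
  V(2,-2) = 0.000000; V(2,-1) = 0.000000; V(2,+0) = 1.200000; V(2,+1) = 31.758989; V(2,+2) = 81.028694
Backward induction: V(k, j) = exp(-r*dt) * [p_u * V(k+1, j+1) + p_m * V(k+1, j) + p_d * V(k+1, j-1)]
  V(1,-1) = exp(-r*dt) * [p_u*1.200000 + p_m*0.000000 + p_d*0.000000] = 0.160448
  V(1,+0) = exp(-r*dt) * [p_u*31.758989 + p_m*1.200000 + p_d*0.000000] = 5.040416
  V(1,+1) = exp(-r*dt) * [p_u*81.028694 + p_m*31.758989 + p_d*1.200000] = 32.085110
  V(0,+0) = exp(-r*dt) * [p_u*32.085110 + p_m*5.040416 + p_d*0.160448] = 7.656797

Answer: Price = V(0,0) = 7.6568


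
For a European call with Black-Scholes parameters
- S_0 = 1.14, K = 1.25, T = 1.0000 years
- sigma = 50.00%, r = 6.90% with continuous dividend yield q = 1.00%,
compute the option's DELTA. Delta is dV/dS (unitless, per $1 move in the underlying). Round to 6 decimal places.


d1 = 0.1837694222; d2 = -0.3162305778
phi(d1) = 0.3922624557; exp(-qT) = 0.9900498337; exp(-rT) = 0.9333266801
N(d1) = 0.5729028274
Delta = exp(-qT) * N(d1) = 0.9900498337 * 0.5729028274 = 0.567202

Answer: Delta = 0.567202


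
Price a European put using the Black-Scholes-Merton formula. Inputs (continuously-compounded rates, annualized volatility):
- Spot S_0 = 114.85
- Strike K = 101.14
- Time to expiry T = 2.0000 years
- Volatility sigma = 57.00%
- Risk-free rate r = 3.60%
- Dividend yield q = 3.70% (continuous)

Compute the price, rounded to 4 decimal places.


d1 = (ln(S/K) + (r - q + 0.5*sigma^2) * T) / (sigma * sqrt(T)) = 0.55826854
d2 = d1 - sigma * sqrt(T) = -0.24783319
exp(-rT) = 0.93053090; exp(-qT) = 0.92867169
P = K * exp(-rT) * N(-d2) - S_0 * exp(-qT) * N(-d1)
N(-d1) = 0.28833051; N(-d2) = 0.59786826
P = 101.1400 * 0.93053090 * 0.59786826 - 114.8500 * 0.92867169 * 0.28833051 = 25.5150

Answer: Price = 25.5150


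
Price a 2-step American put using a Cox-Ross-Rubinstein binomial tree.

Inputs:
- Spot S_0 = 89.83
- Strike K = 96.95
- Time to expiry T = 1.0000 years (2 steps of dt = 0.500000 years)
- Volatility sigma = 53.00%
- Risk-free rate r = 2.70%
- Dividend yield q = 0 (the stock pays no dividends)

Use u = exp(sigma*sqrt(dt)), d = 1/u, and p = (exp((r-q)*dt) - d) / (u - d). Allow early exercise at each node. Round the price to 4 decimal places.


dt = T/N = 0.500000
u = exp(sigma*sqrt(dt)) = 1.454652; d = 1/u = 0.687450
p = (exp((r-q)*dt) - d) / (u - d) = 0.425105
Discount per step: exp(-r*dt) = 0.986591
Stock lattice S(k, i) with i counting down-moves:
  k=0: S(0,0) = 89.8300
  k=1: S(1,0) = 130.6714; S(1,1) = 61.7536
  k=2: S(2,0) = 190.0814; S(2,1) = 89.8300; S(2,2) = 42.4525
Terminal payoffs V(N, i) = max(K - S_T, 0):
  V(2,0) = 0.000000; V(2,1) = 7.120000; V(2,2) = 54.497500
Backward induction: V(k, i) = exp(-r*dt) * [p * V(k+1, i) + (1-p) * V(k+1, i+1)]; then take max(V_cont, immediate exercise) for American.
  V(1,0) = exp(-r*dt) * [p*0.000000 + (1-p)*7.120000] = 4.038362; exercise = 0.000000; V(1,0) = max -> 4.038362
  V(1,1) = exp(-r*dt) * [p*7.120000 + (1-p)*54.497500] = 33.896362; exercise = 35.196392; V(1,1) = max -> 35.196392
  V(0,0) = exp(-r*dt) * [p*4.038362 + (1-p)*35.196392] = 21.656597; exercise = 7.120000; V(0,0) = max -> 21.656597

Answer: Price = V(0,0) = 21.6566


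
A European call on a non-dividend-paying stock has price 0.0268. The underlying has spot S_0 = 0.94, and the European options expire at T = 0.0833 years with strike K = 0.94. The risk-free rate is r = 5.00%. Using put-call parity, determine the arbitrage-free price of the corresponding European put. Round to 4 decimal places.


Answer: Put price = 0.0229

Derivation:
Put-call parity: C - P = S_0 * exp(-qT) - K * exp(-rT).
S_0 * exp(-qT) = 0.9400 * 1.00000000 = 0.94000000
K * exp(-rT) = 0.9400 * 0.99584366 = 0.93609304
P = C - S*exp(-qT) + K*exp(-rT)
P = 0.0268 - 0.94000000 + 0.93609304 = 0.0229


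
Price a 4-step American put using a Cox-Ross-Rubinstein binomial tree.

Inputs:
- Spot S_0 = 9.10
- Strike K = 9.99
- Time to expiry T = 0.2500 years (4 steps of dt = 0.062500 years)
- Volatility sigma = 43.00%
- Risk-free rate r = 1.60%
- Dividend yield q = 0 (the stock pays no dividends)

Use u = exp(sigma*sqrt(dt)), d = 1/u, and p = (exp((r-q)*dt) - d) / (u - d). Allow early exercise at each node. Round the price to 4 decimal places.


dt = T/N = 0.062500
u = exp(sigma*sqrt(dt)) = 1.113491; d = 1/u = 0.898077
p = (exp((r-q)*dt) - d) / (u - d) = 0.477795
Discount per step: exp(-r*dt) = 0.999000
Stock lattice S(k, i) with i counting down-moves:
  k=0: S(0,0) = 9.1000
  k=1: S(1,0) = 10.1328; S(1,1) = 8.1725
  k=2: S(2,0) = 11.2827; S(2,1) = 9.1000; S(2,2) = 7.3395
  k=3: S(3,0) = 12.5632; S(3,1) = 10.1328; S(3,2) = 8.1725; S(3,3) = 6.5915
  k=4: S(4,0) = 13.9890; S(4,1) = 11.2827; S(4,2) = 9.1000; S(4,3) = 7.3395; S(4,4) = 5.9196
Terminal payoffs V(N, i) = max(K - S_T, 0):
  V(4,0) = 0.000000; V(4,1) = 0.000000; V(4,2) = 0.890000; V(4,3) = 2.650473; V(4,4) = 4.070367
Backward induction: V(k, i) = exp(-r*dt) * [p * V(k+1, i) + (1-p) * V(k+1, i+1)]; then take max(V_cont, immediate exercise) for American.
  V(3,0) = exp(-r*dt) * [p*0.000000 + (1-p)*0.000000] = 0.000000; exercise = 0.000000; V(3,0) = max -> 0.000000
  V(3,1) = exp(-r*dt) * [p*0.000000 + (1-p)*0.890000] = 0.464298; exercise = 0.000000; V(3,1) = max -> 0.464298
  V(3,2) = exp(-r*dt) * [p*0.890000 + (1-p)*2.650473] = 1.807519; exercise = 1.817504; V(3,2) = max -> 1.817504
  V(3,3) = exp(-r*dt) * [p*2.650473 + (1-p)*4.070367] = 3.388558; exercise = 3.398543; V(3,3) = max -> 3.398543
  V(2,0) = exp(-r*dt) * [p*0.000000 + (1-p)*0.464298] = 0.242216; exercise = 0.000000; V(2,0) = max -> 0.242216
  V(2,1) = exp(-r*dt) * [p*0.464298 + (1-p)*1.817504] = 1.169778; exercise = 0.890000; V(2,1) = max -> 1.169778
  V(2,2) = exp(-r*dt) * [p*1.817504 + (1-p)*3.398543] = 2.640488; exercise = 2.650473; V(2,2) = max -> 2.650473
  V(1,0) = exp(-r*dt) * [p*0.242216 + (1-p)*1.169778] = 0.725867; exercise = 0.000000; V(1,0) = max -> 0.725867
  V(1,1) = exp(-r*dt) * [p*1.169778 + (1-p)*2.650473] = 1.941062; exercise = 1.817504; V(1,1) = max -> 1.941062
  V(0,0) = exp(-r*dt) * [p*0.725867 + (1-p)*1.941062] = 1.359087; exercise = 0.890000; V(0,0) = max -> 1.359087

Answer: Price = V(0,0) = 1.3591


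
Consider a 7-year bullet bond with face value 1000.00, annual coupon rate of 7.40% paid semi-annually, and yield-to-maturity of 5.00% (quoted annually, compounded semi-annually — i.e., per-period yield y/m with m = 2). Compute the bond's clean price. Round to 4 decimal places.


Coupon per period c = face * coupon_rate / m = 37.000000
Periods per year m = 2; per-period yield y/m = 0.025000
Number of cashflows N = 14
Cashflows (t years, CF_t, discount factor 1/(1+y/m)^(m*t), PV):
  t = 0.5000: CF_t = 37.000000, DF = 0.975610, PV = 36.097561
  t = 1.0000: CF_t = 37.000000, DF = 0.951814, PV = 35.217133
  t = 1.5000: CF_t = 37.000000, DF = 0.928599, PV = 34.358178
  t = 2.0000: CF_t = 37.000000, DF = 0.905951, PV = 33.520174
  t = 2.5000: CF_t = 37.000000, DF = 0.883854, PV = 32.702609
  t = 3.0000: CF_t = 37.000000, DF = 0.862297, PV = 31.904984
  t = 3.5000: CF_t = 37.000000, DF = 0.841265, PV = 31.126814
  t = 4.0000: CF_t = 37.000000, DF = 0.820747, PV = 30.367623
  t = 4.5000: CF_t = 37.000000, DF = 0.800728, PV = 29.626949
  t = 5.0000: CF_t = 37.000000, DF = 0.781198, PV = 28.904341
  t = 5.5000: CF_t = 37.000000, DF = 0.762145, PV = 28.199357
  t = 6.0000: CF_t = 37.000000, DF = 0.743556, PV = 27.511568
  t = 6.5000: CF_t = 37.000000, DF = 0.725420, PV = 26.840554
  t = 7.0000: CF_t = 1037.000000, DF = 0.707727, PV = 733.913102
Price P = sum_t PV_t = 1140.290946

Answer: Price = 1140.2909


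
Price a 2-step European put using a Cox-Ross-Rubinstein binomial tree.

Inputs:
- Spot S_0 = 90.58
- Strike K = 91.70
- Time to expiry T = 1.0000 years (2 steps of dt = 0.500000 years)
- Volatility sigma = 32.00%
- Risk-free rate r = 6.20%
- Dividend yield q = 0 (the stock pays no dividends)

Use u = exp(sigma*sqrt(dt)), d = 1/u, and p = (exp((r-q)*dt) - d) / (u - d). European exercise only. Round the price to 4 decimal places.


Answer: Price = V(0,0) = 8.1359

Derivation:
dt = T/N = 0.500000
u = exp(sigma*sqrt(dt)) = 1.253919; d = 1/u = 0.797499
p = (exp((r-q)*dt) - d) / (u - d) = 0.512655
Discount per step: exp(-r*dt) = 0.969476
Stock lattice S(k, i) with i counting down-moves:
  k=0: S(0,0) = 90.5800
  k=1: S(1,0) = 113.5800; S(1,1) = 72.2375
  k=2: S(2,0) = 142.4202; S(2,1) = 90.5800; S(2,2) = 57.6094
Terminal payoffs V(N, i) = max(K - S_T, 0):
  V(2,0) = 0.000000; V(2,1) = 1.120000; V(2,2) = 34.090637
Backward induction: V(k, i) = exp(-r*dt) * [p * V(k+1, i) + (1-p) * V(k+1, i+1)].
  V(1,0) = exp(-r*dt) * [p*0.000000 + (1-p)*1.120000] = 0.529165
  V(1,1) = exp(-r*dt) * [p*1.120000 + (1-p)*34.090637] = 16.663412
  V(0,0) = exp(-r*dt) * [p*0.529165 + (1-p)*16.663412] = 8.135942


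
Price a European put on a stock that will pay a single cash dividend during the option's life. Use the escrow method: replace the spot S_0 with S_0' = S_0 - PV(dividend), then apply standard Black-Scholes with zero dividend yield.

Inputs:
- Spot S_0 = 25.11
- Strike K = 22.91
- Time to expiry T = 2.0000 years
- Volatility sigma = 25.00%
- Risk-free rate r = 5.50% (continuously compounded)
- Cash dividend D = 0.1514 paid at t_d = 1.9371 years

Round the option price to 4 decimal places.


Answer: Price = 1.4395

Derivation:
PV(D) = D * exp(-r * t_d) = 0.1514 * 0.89893864 = 0.13609931
S_0' = S_0 - PV(D) = 25.1100 - 0.13609931 = 24.97390069
d1 = (ln(S_0'/K) + (r + sigma^2/2)*T) / (sigma*sqrt(T)) = 0.73187761
d2 = d1 - sigma*sqrt(T) = 0.37832422
exp(-rT) = 0.89583414
N(-d1) = 0.23212164; N(-d2) = 0.35259488
P = K * exp(-rT) * N(-d2) - S_0' * N(-d1) = 22.9100 * 0.89583414 * 0.35259488 - 24.97390069 * 0.23212164 = 1.4395


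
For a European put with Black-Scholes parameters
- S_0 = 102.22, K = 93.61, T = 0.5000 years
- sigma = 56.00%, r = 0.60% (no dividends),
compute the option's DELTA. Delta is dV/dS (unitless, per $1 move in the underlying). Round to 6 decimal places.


Answer: Delta = -0.334408

Derivation:
d1 = 0.4277746972; d2 = 0.0317948997
phi(d1) = 0.3640608959; exp(-qT) = 1.0000000000; exp(-rT) = 0.9970044955
N(-d1) = 0.3344075802
Delta = -exp(-qT) * N(-d1) = -1.0000000000 * 0.3344075802 = -0.334408


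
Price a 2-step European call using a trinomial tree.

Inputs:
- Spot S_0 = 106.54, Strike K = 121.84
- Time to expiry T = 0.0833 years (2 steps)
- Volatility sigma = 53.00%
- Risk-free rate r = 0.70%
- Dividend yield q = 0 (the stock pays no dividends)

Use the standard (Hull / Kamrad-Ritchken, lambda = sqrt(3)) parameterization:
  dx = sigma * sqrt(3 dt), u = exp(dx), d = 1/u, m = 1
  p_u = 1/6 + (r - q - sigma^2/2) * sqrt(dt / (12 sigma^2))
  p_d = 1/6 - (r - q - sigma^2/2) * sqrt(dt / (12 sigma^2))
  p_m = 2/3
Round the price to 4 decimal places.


Answer: Price = V(0,0) = 2.1091

Derivation:
dt = T/N = 0.041650; dx = sigma*sqrt(3*dt) = 0.187346
u = exp(dx) = 1.206044; d = 1/u = 0.829157
p_u = 0.151833, p_m = 0.666667, p_d = 0.181501
Discount per step: exp(-r*dt) = 0.999708
Stock lattice S(k, j) with j the centered position index:
  k=0: S(0,+0) = 106.5400
  k=1: S(1,-1) = 88.3384; S(1,+0) = 106.5400; S(1,+1) = 128.4920
  k=2: S(2,-2) = 73.2464; S(2,-1) = 88.3384; S(2,+0) = 106.5400; S(2,+1) = 128.4920; S(2,+2) = 154.9670
Terminal payoffs V(N, j) = max(S_T - K, 0):
  V(2,-2) = 0.000000; V(2,-1) = 0.000000; V(2,+0) = 0.000000; V(2,+1) = 6.651958; V(2,+2) = 33.126991
Backward induction: V(k, j) = exp(-r*dt) * [p_u * V(k+1, j+1) + p_m * V(k+1, j) + p_d * V(k+1, j-1)]
  V(1,-1) = exp(-r*dt) * [p_u*0.000000 + p_m*0.000000 + p_d*0.000000] = 0.000000
  V(1,+0) = exp(-r*dt) * [p_u*6.651958 + p_m*0.000000 + p_d*0.000000] = 1.009690
  V(1,+1) = exp(-r*dt) * [p_u*33.126991 + p_m*6.651958 + p_d*0.000000] = 9.461638
  V(0,+0) = exp(-r*dt) * [p_u*9.461638 + p_m*1.009690 + p_d*0.000000] = 2.109097
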